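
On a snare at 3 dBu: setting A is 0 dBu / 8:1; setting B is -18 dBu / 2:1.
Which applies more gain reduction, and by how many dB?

A: GR = 3 − 3/8 = 2.625 dB.
B: GR = 21 − 21/2 = 10.5 dB.
B applies 7.875 dB more gain reduction.

B, by 7.875 dB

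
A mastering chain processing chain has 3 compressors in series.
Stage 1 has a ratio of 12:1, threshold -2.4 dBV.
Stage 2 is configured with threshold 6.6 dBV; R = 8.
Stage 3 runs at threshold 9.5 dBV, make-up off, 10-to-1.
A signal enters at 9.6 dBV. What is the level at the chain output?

Stage 1: overshoot 12 dB → 12/12 = 1 dB → -1.4 dBV.
Stage 2: -1.4 dBV ≤ 6.6 dBV, so stage 2 doesn't engage; output -1.4 dBV.
Stage 3: -1.4 dBV ≤ 9.5 dBV, so stage 3 doesn't engage; output -1.4 dBV.

-1.4 dBV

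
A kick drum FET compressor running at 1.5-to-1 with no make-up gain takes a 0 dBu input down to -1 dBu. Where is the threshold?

-3 dBu

Let T be the threshold. Output overshoot = (input overshoot)/R, so -1 − T = (0 − T)/1.5.
1.5·(-1 − T) = 0 − T → 0.5·T = -1.5 − 0 = -1.5.
T = -1.5/0.5 = -3 dBu.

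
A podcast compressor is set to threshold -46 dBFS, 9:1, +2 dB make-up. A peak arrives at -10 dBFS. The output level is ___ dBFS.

-40 dBFS

Overshoot: -10 − (-46) = 36 dB.
The 36 dB excess becomes 4 dB after 9:1 reduction.
That puts the output at -42 dBFS; make-up adds 2 dB, giving -40 dBFS.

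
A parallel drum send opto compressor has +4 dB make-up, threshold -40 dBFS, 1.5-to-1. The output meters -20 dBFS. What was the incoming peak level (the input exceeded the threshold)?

Before make-up, the level was -20 − 4 = -24 dBFS.
The compressed level sits -24 − (-40) = 16 dB over threshold.
Undo the ratio: input overshoot = 16 × 1.5 = 24 dB, giving input = -16 dBFS.

-16 dBFS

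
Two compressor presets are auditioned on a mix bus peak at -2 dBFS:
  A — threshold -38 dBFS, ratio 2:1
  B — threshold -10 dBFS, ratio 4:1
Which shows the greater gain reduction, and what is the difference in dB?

A: overshoot 36 dB → output overshoot 18 dB → GR 18 dB.
B: overshoot 8 dB → output overshoot 2 dB → GR 6 dB.
Difference: 12 dB in favour of A.

A, by 12 dB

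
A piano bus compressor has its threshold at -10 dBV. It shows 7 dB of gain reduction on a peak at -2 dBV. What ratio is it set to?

Input overshoot = -2 − (-10) = 8 dB.
Output overshoot = 8 − 7 = 1 dB.
Ratio = input overshoot / output overshoot = 8 / 1 = 8.

8:1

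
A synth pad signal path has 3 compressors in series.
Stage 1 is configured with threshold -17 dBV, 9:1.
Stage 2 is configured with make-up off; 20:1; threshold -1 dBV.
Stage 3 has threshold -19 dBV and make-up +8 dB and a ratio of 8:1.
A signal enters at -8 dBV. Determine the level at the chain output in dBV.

Stage 1: overshoot 9 dB → 9/9 = 1 dB → -16 dBV.
Stage 2: -16 dBV is at or below the -1 dBV threshold — no compression; output -16 dBV.
Stage 3: 3 dB above -19 dBV, reduced 8:1 to 0.375 dB above → -18.625 dBV; +8 dB make-up → -10.625 dBV.

-10.625 dBV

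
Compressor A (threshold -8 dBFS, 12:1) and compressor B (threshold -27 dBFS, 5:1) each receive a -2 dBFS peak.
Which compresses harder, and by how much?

B, by 14.5 dB

A: 6 dB over, compressed to 0.5 dB over, so 5.5 dB of GR.
B: 25 dB over, compressed to 5 dB over, so 20 dB of GR.
B applies 14.5 dB more gain reduction.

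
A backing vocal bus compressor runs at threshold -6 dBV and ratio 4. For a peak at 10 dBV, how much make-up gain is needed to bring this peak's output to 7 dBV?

9 dB

The peak compresses to -6 + 16/4 = -2 dBV.
To reach 7 dBV requires 7 − (-2) = 9 dB of make-up.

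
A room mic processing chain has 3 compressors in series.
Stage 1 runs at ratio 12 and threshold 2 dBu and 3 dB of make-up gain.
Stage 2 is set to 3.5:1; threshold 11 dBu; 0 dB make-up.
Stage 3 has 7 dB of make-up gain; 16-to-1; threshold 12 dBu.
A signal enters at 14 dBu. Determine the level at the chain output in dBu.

Stage 1: 14 dBu is 12 dB over 2 dBu; at 12:1 that becomes 1 dB over, giving 3 dBu; +3 dB make-up → 6 dBu.
Stage 2: 6 dBu ≤ 11 dBu, so stage 2 doesn't engage; output 6 dBu.
Stage 3: below threshold (6 ≤ 12); passes unchanged; make-up brings it to 13 dBu.

13 dBu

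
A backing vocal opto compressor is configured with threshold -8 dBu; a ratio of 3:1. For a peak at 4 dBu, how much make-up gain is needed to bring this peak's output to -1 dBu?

3 dB

Without make-up, output = threshold + overshoot/3 = -8 + 4 = -4 dBu.
Gap to target: 3 dB.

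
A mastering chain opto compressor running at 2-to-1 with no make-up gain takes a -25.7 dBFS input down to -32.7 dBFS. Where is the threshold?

-39.7 dBFS

Input is 14 dB above T (since output overshoot × R = input overshoot: (-32.7 − T)·2 = -25.7 − T gives T = -39.7 dBFS).
Check: -39.7 + (-25.7 − (-39.7))/2 = -39.7 + 7 = -32.7 dBFS. ✓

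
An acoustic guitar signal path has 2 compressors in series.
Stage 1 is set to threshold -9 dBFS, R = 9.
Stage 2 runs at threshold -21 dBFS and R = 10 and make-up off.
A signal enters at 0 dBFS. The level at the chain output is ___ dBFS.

Stage 1: 0 dBFS is 9 dB over -9 dBFS; at 9:1 that becomes 1 dB over, giving -8 dBFS.
Stage 2: -8 dBFS is 13 dB over -21 dBFS; at 10:1 that becomes 1.3 dB over, giving -19.7 dBFS.

-19.7 dBFS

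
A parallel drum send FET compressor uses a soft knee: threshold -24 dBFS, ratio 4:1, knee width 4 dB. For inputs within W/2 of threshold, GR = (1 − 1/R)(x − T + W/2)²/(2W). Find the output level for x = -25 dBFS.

x − T + W/2 = -25 − (-24) + 2 = 1.
GR = (1 − 1/4) × 1² / 8 = 0.75 × 1 / 8 = 0.09375 dB.
Output = -25 − 0.09375 = -25.09375 dBFS.

-25.09375 dBFS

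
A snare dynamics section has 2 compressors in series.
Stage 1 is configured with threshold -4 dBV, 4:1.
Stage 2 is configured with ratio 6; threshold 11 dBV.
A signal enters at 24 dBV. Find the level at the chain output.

Stage 1: 28 dB above -4 dBV, reduced 4:1 to 7 dB above → 3 dBV.
Stage 2: 3 dBV ≤ 11 dBV, so stage 2 doesn't engage; output 3 dBV.

3 dBV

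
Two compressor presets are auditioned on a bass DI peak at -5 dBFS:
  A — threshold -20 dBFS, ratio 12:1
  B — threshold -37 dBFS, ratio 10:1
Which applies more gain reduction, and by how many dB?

A: overshoot 15 dB → output overshoot 1.25 dB → GR 13.75 dB.
B: overshoot 32 dB → output overshoot 3.2 dB → GR 28.8 dB.
Difference: 15.05 dB in favour of B.

B, by 15.05 dB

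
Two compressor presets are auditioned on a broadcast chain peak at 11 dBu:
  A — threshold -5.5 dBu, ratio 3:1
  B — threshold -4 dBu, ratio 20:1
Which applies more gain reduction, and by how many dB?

B, by 3.25 dB

A: GR = 16.5 − 16.5/3 = 11 dB.
B: GR = 15 − 15/20 = 14.25 dB.
B applies 3.25 dB more gain reduction.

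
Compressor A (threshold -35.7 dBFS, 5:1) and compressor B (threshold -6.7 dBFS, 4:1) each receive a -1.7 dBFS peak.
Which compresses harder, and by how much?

A, by 23.45 dB

A: overshoot 34 dB → output overshoot 6.8 dB → GR 27.2 dB.
B: overshoot 5 dB → output overshoot 1.25 dB → GR 3.75 dB.
Difference: 23.45 dB in favour of A.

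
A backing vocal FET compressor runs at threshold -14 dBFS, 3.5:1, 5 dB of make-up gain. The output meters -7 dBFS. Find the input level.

Before make-up, the level was -7 − 5 = -12 dBFS.
That's 2 dB above the -14 dBFS threshold.
Before 3.5:1 compression the overshoot was 2 × 3.5 = 7 dB, so input = -14 + 7 = -7 dBFS.

-7 dBFS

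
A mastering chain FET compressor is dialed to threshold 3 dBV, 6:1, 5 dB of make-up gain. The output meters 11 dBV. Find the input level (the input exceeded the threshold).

Before make-up, the level was 11 − 5 = 6 dBV.
Post-compression overshoot = 6 − 3 = 3 dB.
Input overshoot = R × output overshoot = 18 dB → input = 3 + 18 = 21 dBV.

21 dBV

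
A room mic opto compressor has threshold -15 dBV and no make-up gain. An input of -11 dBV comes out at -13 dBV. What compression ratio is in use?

2:1

Input overshoot = -11 − (-15) = 4 dB; output overshoot = -13 − (-15) = 2 dB.
Ratio = 4 / 2 = 2.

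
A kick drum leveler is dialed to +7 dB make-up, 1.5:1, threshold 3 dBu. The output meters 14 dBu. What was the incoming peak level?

Remove make-up: 14 − 7 = 7 dBu.
The compressed level sits 7 − 3 = 4 dB over threshold.
Undo the ratio: input overshoot = 4 × 1.5 = 6 dB, giving input = 9 dBu.

9 dBu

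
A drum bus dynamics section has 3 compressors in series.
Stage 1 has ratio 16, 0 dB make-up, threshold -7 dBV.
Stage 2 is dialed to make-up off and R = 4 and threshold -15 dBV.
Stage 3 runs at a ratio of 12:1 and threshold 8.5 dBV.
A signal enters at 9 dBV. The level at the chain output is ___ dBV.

-12.75 dBV

Stage 1: 9 dBV is 16 dB over -7 dBV; at 16:1 that becomes 1 dB over, giving -6 dBV.
Stage 2: -6 dBV is 9 dB over -15 dBV; at 4:1 that becomes 2.25 dB over, giving -12.75 dBV.
Stage 3: below threshold (-12.75 ≤ 8.5); passes unchanged; output -12.75 dBV.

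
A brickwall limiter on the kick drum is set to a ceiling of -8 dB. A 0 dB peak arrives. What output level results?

-8 dB

The limiter clamps the peak to its -8 dB ceiling.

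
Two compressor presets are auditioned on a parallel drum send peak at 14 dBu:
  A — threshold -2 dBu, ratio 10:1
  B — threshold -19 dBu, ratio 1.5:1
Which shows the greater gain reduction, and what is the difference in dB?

A, by 3.4 dB

A: 16 dB over, compressed to 1.6 dB over, so 14.4 dB of GR.
B: 33 dB over, compressed to 22 dB over, so 11 dB of GR.
Difference: 3.4 dB in favour of A.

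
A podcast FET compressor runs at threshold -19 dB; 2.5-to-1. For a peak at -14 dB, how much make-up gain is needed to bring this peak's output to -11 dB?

The peak compresses to -19 + 5/2.5 = -17 dB.
To reach -11 dB requires -11 − (-17) = 6 dB of make-up.

6 dB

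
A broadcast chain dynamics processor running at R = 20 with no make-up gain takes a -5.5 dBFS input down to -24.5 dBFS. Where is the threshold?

Input is 20 dB above T (since output overshoot × R = input overshoot: (-24.5 − T)·20 = -5.5 − T gives T = -25.5 dBFS).
Check: -25.5 + (-5.5 − (-25.5))/20 = -25.5 + 1 = -24.5 dBFS. ✓

-25.5 dBFS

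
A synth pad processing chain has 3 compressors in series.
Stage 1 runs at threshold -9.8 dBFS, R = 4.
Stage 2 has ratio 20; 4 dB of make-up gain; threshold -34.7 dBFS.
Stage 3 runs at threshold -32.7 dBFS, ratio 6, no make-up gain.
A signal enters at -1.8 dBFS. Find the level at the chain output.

Stage 1: -1.8 dBFS is 8 dB over -9.8 dBFS; at 4:1 that becomes 2 dB over, giving -7.8 dBFS.
Stage 2: -7.8 dBFS is 26.9 dB over -34.7 dBFS; at 20:1 that becomes 1.345 dB over, giving -33.355 dBFS; +4 dB make-up → -29.355 dBFS.
Stage 3: 3.345 dB above -32.7 dBFS, reduced 6:1 to 0.5575 dB above → -32.1425 dBFS.

-32.1425 dBFS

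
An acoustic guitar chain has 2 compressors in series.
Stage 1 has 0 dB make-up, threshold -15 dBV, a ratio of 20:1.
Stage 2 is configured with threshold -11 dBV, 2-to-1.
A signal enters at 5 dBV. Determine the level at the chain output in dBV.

-14 dBV

Stage 1: 5 dBV is 20 dB over -15 dBV; at 20:1 that becomes 1 dB over, giving -14 dBV.
Stage 2: below threshold (-14 ≤ -11); passes unchanged; output -14 dBV.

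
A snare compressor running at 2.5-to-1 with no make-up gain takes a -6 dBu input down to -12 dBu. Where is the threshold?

-16 dBu

Gain reduction = -6 − (-12) = 6 dB; output overshoot = GR / (R − 1) = 6 / 1.5 = 4 dB.
Threshold = output − output overshoot = -12 − 4 = -16 dBu.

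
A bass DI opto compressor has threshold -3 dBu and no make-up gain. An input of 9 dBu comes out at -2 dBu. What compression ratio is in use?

12:1

Input overshoot = 9 − (-3) = 12 dB; output overshoot = -2 − (-3) = 1 dB.
Ratio = 12 / 1 = 12.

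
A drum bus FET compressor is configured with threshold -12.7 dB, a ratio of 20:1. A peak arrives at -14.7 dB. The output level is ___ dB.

-14.7 dB is 2 dB below the -12.7 dB threshold, so no gain reduction is applied.
Output = input = -14.7 dB.

-14.7 dB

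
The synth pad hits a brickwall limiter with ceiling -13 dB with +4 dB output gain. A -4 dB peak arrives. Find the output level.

-9 dB

The limiter clamps the peak to its -13 dB ceiling.
Output gain then adds 4 dB: -13 + 4 = -9 dB.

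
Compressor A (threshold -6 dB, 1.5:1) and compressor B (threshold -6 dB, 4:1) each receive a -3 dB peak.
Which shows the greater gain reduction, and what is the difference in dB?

A: 3 dB over, compressed to 2 dB over, so 1 dB of GR.
B: 3 dB over, compressed to 0.75 dB over, so 2.25 dB of GR.
B reduces 1.25 dB more.

B, by 1.25 dB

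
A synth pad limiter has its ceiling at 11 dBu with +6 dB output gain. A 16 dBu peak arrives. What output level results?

At ∞:1, everything above 11 dBu is held at the ceiling.
Output gain then adds 6 dB: 11 + 6 = 17 dBu.

17 dBu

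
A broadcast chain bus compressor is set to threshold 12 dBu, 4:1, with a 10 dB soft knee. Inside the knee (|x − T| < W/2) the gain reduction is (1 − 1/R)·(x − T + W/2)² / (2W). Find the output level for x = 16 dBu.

12.9625 dBu

x − T + W/2 = 16 − 12 + 5 = 9.
GR = (1 − 1/4) × 9² / 20 = 0.75 × 81 / 20 = 3.0375 dB.
Output = 16 − 3.0375 = 12.9625 dBu.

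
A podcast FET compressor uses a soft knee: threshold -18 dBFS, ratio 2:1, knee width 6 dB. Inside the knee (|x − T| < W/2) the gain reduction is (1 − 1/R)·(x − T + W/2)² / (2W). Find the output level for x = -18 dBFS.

-18.375 dBFS

x − T + W/2 = -18 − (-18) + 3 = 3.
GR = (1 − 1/2) × 3² / 12 = 0.5 × 9 / 12 = 0.375 dB.
Output = -18 − 0.375 = -18.375 dBFS.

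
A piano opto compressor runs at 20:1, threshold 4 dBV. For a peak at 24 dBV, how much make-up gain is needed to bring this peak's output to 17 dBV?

Overshoot 20 dB → 20/20 = 1 dB after compression, so the compressed level is 4 + 1 = 5 dBV.
Make-up = target − compressed = 17 − 5 = 12 dB.

12 dB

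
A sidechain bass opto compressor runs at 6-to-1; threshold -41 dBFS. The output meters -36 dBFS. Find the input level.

The compressed level sits -36 − (-41) = 5 dB over threshold.
Undo the ratio: input overshoot = 5 × 6 = 30 dB, giving input = -11 dBFS.

-11 dBFS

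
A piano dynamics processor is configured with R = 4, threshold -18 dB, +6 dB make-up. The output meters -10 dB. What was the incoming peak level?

Remove make-up: -10 − 6 = -16 dB.
The compressed level sits -16 − (-18) = 2 dB over threshold.
Input overshoot = R × output overshoot = 8 dB → input = -18 + 8 = -10 dB.

-10 dB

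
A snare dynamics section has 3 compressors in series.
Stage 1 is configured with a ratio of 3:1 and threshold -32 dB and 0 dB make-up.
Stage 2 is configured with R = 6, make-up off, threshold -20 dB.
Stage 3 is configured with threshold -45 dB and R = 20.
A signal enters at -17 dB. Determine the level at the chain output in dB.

Stage 1: 15 dB above -32 dB, reduced 3:1 to 5 dB above → -27 dB.
Stage 2: -27 dB is at or below the -20 dB threshold — no compression; output -27 dB.
Stage 3: 18 dB above -45 dB, reduced 20:1 to 0.9 dB above → -44.1 dB.

-44.1 dB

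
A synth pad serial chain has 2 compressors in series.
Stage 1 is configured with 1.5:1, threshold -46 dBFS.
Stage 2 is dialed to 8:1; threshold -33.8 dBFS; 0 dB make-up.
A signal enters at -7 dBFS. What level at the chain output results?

-32.075 dBFS

Stage 1: -7 dBFS is 39 dB over -46 dBFS; at 1.5:1 that becomes 26 dB over, giving -20 dBFS.
Stage 2: overshoot 13.8 dB → 13.8/8 = 1.725 dB → -32.075 dBFS.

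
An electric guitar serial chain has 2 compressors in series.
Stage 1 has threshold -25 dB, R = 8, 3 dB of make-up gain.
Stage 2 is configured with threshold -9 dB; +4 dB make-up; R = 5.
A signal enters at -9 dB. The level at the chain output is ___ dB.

Stage 1: -9 dB is 16 dB over -25 dB; at 8:1 that becomes 2 dB over, giving -23 dB; +3 dB make-up → -20 dB.
Stage 2: -20 dB is at or below the -9 dB threshold — no compression; make-up brings it to -16 dB.

-16 dB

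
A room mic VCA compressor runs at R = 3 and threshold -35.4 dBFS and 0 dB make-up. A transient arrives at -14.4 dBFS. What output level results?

The input is 21 dB above the -35.4 dBFS threshold.
At 3:1 the overshoot is divided by 3, leaving 7 dB above threshold.
So the level is -35.4 + 7 = -28.4 dBFS.

-28.4 dBFS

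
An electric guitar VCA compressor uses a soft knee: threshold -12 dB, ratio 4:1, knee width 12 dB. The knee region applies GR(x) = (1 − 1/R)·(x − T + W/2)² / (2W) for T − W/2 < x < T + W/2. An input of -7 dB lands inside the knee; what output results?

-10.78125 dB

x − T + W/2 = -7 − (-12) + 6 = 11.
GR = (1 − 1/4) × 11² / 24 = 0.75 × 121 / 24 = 3.78125 dB.
Output = -7 − 3.78125 = -10.78125 dB.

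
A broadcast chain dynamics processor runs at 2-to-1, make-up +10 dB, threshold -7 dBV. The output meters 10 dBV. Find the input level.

7 dBV

Stripping the +10 dB make-up gives 0 dBV at the gain stage.
Post-compression overshoot = 0 − (-7) = 7 dB.
Input overshoot = R × output overshoot = 14 dB → input = -7 + 14 = 7 dBV.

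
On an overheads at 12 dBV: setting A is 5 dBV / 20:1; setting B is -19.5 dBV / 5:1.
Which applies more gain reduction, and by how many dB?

A: overshoot 7 dB → output overshoot 0.35 dB → GR 6.65 dB.
B: overshoot 31.5 dB → output overshoot 6.3 dB → GR 25.2 dB.
B reduces 18.55 dB more.

B, by 18.55 dB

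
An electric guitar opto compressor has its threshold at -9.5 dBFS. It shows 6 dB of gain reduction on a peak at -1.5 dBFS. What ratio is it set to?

4:1

Input overshoot = -1.5 − (-9.5) = 8 dB.
Output overshoot = 8 − 6 = 2 dB.
Ratio = input overshoot / output overshoot = 8 / 2 = 4.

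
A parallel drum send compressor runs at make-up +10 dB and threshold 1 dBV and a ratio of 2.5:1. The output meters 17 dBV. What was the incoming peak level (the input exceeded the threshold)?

Remove make-up: 17 − 10 = 7 dBV.
Post-compression overshoot = 7 − 1 = 6 dB.
Before 2.5:1 compression the overshoot was 6 × 2.5 = 15 dB, so input = 1 + 15 = 16 dBV.

16 dBV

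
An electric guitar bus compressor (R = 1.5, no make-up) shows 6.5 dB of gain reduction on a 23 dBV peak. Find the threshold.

Input is 19.5 dB above T (since output overshoot × R = input overshoot: (16.5 − T)·1.5 = 23 − T gives T = 3.5 dBV).
Check: 3.5 + (23 − 3.5)/1.5 = 3.5 + 13 = 16.5 dBV. ✓

3.5 dBV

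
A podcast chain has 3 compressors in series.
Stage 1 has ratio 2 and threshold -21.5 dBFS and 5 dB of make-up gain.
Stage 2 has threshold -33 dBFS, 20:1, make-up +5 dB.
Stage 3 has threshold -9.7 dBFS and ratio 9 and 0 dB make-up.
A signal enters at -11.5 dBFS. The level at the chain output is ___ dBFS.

-26.925 dBFS

Stage 1: overshoot 10 dB → 10/2 = 5 dB → -16.5 dBFS; +5 dB make-up → -11.5 dBFS.
Stage 2: overshoot 21.5 dB → 21.5/20 = 1.075 dB → -31.925 dBFS; +5 dB make-up → -26.925 dBFS.
Stage 3: -26.925 dBFS ≤ -9.7 dBFS, so stage 3 doesn't engage; output -26.925 dBFS.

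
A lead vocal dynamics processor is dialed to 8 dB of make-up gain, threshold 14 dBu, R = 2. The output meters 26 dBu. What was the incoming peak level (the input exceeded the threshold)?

Stripping the +8 dB make-up gives 18 dBu at the gain stage.
That's 4 dB above the 14 dBu threshold.
Undo the ratio: input overshoot = 4 × 2 = 8 dB, giving input = 22 dBu.

22 dBu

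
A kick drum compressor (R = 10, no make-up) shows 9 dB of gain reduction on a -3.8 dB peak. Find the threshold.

Input is 10 dB above T (since output overshoot × R = input overshoot: (-12.8 − T)·10 = -3.8 − T gives T = -13.8 dB).
Check: -13.8 + (-3.8 − (-13.8))/10 = -13.8 + 1 = -12.8 dB. ✓

-13.8 dB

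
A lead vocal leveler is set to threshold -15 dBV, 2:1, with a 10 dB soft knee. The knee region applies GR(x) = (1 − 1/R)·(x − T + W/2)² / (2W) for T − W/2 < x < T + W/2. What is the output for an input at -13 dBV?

x − T + W/2 = -13 − (-15) + 5 = 7.
GR = (1 − 1/2) × 7² / 20 = 0.5 × 49 / 20 = 1.225 dB.
Output = -13 − 1.225 = -14.225 dBV.

-14.225 dBV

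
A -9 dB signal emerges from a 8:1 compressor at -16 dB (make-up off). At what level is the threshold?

-17 dB

Input is 8 dB above T (since output overshoot × R = input overshoot: (-16 − T)·8 = -9 − T gives T = -17 dB).
Check: -17 + (-9 − (-17))/8 = -17 + 1 = -16 dB. ✓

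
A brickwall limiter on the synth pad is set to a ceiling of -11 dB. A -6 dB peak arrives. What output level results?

-11 dB

A brickwall limiter is an ∞:1 compressor: any input above the ceiling is clamped to -11 dB.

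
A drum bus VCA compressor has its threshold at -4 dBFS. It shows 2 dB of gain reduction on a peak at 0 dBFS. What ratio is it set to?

Input overshoot = 0 − (-4) = 4 dB.
Output overshoot = 4 − 2 = 2 dB.
Ratio = input overshoot / output overshoot = 4 / 2 = 2.

2:1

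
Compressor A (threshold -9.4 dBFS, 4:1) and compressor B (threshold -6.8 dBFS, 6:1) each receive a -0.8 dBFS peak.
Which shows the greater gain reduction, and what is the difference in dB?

A: GR = 8.6 − 8.6/4 = 6.45 dB.
B: GR = 6 − 6/6 = 5 dB.
Difference: 1.45 dB in favour of A.

A, by 1.45 dB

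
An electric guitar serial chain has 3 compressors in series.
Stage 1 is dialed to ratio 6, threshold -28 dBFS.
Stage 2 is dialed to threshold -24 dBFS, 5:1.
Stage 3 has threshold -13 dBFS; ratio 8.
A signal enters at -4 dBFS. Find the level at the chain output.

-24 dBFS

Stage 1: -4 dBFS is 24 dB over -28 dBFS; at 6:1 that becomes 4 dB over, giving -24 dBFS.
Stage 2: -24 dBFS is at or below the -24 dBFS threshold — no compression; output -24 dBFS.
Stage 3: below threshold (-24 ≤ -13); passes unchanged; output -24 dBFS.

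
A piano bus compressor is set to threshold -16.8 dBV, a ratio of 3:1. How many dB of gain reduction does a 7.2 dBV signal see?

16 dB

The signal is 24 dB above threshold.
At 3:1, output sits 24/3 = 8 dB above threshold.
So the signal is attenuated by 24 − 8 = 16 dB.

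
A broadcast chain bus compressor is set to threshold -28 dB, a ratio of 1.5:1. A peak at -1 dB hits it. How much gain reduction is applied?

-1 dB exceeds the threshold by 27 dB.
At 1.5:1, output sits 27/1.5 = 18 dB above threshold.
GR = overshoot in − overshoot out = 27 − 18 = 9 dB.

9 dB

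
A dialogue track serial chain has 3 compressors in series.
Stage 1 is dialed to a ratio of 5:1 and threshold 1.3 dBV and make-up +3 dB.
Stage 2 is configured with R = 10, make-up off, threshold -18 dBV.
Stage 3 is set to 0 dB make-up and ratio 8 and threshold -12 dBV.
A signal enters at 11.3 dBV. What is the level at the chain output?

-15.57 dBV

Stage 1: 11.3 dBV is 10 dB over 1.3 dBV; at 5:1 that becomes 2 dB over, giving 3.3 dBV; +3 dB make-up → 6.3 dBV.
Stage 2: 6.3 dBV is 24.3 dB over -18 dBV; at 10:1 that becomes 2.43 dB over, giving -15.57 dBV.
Stage 3: -15.57 dBV ≤ -12 dBV, so stage 3 doesn't engage; output -15.57 dBV.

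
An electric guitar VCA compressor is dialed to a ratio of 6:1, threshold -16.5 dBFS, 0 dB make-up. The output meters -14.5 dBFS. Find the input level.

Post-compression overshoot = -14.5 − (-16.5) = 2 dB.
Before 6:1 compression the overshoot was 2 × 6 = 12 dB, so input = -16.5 + 12 = -4.5 dBFS.

-4.5 dBFS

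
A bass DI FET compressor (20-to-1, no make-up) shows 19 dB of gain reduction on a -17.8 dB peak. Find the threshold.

Let T be the threshold. Output overshoot = (input overshoot)/R, so -36.8 − T = (-17.8 − T)/20.
20·(-36.8 − T) = -17.8 − T → 19·T = -736 − (-17.8) = -718.2.
T = -718.2/19 = -37.8 dB.

-37.8 dB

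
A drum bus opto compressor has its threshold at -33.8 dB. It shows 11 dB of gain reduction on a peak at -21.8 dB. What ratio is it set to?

Input overshoot = -21.8 − (-33.8) = 12 dB.
Output overshoot = 12 − 11 = 1 dB.
Ratio = input overshoot / output overshoot = 12 / 1 = 12.

12:1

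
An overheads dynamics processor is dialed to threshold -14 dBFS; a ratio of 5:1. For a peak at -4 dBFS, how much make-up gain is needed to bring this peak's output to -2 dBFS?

10 dB

The peak compresses to -14 + 10/5 = -12 dBFS.
To reach -2 dBFS requires -2 − (-12) = 10 dB of make-up.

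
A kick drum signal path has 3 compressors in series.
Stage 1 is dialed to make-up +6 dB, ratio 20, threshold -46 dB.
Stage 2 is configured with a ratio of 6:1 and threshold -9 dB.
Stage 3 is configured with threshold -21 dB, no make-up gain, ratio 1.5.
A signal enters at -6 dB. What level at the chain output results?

-38 dB

Stage 1: overshoot 40 dB → 40/20 = 2 dB → -44 dB; +6 dB make-up → -38 dB.
Stage 2: -38 dB is at or below the -9 dB threshold — no compression; output -38 dB.
Stage 3: -38 dB is at or below the -21 dB threshold — no compression; output -38 dB.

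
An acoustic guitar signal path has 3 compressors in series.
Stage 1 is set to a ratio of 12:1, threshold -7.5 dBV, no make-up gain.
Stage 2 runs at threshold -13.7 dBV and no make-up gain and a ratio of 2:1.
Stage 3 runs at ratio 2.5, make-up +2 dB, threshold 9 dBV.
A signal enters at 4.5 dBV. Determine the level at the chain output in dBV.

-8.1 dBV

Stage 1: 4.5 dBV is 12 dB over -7.5 dBV; at 12:1 that becomes 1 dB over, giving -6.5 dBV.
Stage 2: -6.5 dBV is 7.2 dB over -13.7 dBV; at 2:1 that becomes 3.6 dB over, giving -10.1 dBV.
Stage 3: below threshold (-10.1 ≤ 9); passes unchanged; make-up brings it to -8.1 dBV.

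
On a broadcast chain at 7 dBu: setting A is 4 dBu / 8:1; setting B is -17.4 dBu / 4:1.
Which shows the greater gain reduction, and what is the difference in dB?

B, by 15.675 dB

A: 3 dB over, compressed to 0.375 dB over, so 2.625 dB of GR.
B: 24.4 dB over, compressed to 6.1 dB over, so 18.3 dB of GR.
B reduces 15.675 dB more.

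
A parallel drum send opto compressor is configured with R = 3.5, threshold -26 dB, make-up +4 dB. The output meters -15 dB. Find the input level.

Remove make-up: -15 − 4 = -19 dB.
Post-compression overshoot = -19 − (-26) = 7 dB.
Before 3.5:1 compression the overshoot was 7 × 3.5 = 24.5 dB, so input = -26 + 24.5 = -1.5 dB.

-1.5 dB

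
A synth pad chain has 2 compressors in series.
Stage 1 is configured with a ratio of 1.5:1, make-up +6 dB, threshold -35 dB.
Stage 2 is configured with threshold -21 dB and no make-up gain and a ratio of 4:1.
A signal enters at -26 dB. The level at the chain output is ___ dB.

Stage 1: -26 dB is 9 dB over -35 dB; at 1.5:1 that becomes 6 dB over, giving -29 dB; +6 dB make-up → -23 dB.
Stage 2: -23 dB ≤ -21 dB, so stage 2 doesn't engage; output -23 dB.

-23 dB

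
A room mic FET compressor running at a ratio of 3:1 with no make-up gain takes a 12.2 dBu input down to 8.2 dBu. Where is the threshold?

Gain reduction = 12.2 − 8.2 = 4 dB; output overshoot = GR / (R − 1) = 4 / 2 = 2 dB.
Threshold = output − output overshoot = 8.2 − 2 = 6.2 dBu.

6.2 dBu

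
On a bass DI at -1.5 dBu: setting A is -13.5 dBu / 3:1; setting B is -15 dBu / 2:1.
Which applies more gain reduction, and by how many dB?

A: overshoot 12 dB → output overshoot 4 dB → GR 8 dB.
B: overshoot 13.5 dB → output overshoot 6.75 dB → GR 6.75 dB.
Difference: 1.25 dB in favour of A.

A, by 1.25 dB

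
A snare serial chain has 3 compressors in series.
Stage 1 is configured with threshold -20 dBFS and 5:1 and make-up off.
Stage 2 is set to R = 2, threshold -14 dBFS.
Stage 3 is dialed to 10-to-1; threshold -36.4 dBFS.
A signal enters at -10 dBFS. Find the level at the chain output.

Stage 1: 10 dB above -20 dBFS, reduced 5:1 to 2 dB above → -18 dBFS.
Stage 2: below threshold (-18 ≤ -14); passes unchanged; output -18 dBFS.
Stage 3: overshoot 18.4 dB → 18.4/10 = 1.84 dB → -34.56 dBFS.

-34.56 dBFS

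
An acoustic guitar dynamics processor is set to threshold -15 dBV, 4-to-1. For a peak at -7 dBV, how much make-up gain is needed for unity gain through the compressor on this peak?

The peak compresses to -15 + 8/4 = -13 dBV.
To reach -7 dBV requires -7 − (-13) = 6 dB of make-up.

6 dB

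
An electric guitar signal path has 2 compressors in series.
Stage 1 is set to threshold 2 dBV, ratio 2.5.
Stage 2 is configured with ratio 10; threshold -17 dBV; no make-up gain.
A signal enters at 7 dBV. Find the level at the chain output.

Stage 1: 5 dB above 2 dBV, reduced 2.5:1 to 2 dB above → 4 dBV.
Stage 2: 21 dB above -17 dBV, reduced 10:1 to 2.1 dB above → -14.9 dBV.

-14.9 dBV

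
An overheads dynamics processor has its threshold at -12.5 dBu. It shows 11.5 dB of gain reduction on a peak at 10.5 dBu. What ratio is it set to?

2:1

Input overshoot = 10.5 − (-12.5) = 23 dB.
Output overshoot = 23 − 11.5 = 11.5 dB.
Ratio = input overshoot / output overshoot = 23 / 11.5 = 2.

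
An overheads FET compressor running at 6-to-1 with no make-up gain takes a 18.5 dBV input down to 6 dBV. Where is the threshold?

3.5 dBV

Input is 15 dB above T (since output overshoot × R = input overshoot: (6 − T)·6 = 18.5 − T gives T = 3.5 dBV).
Check: 3.5 + (18.5 − 3.5)/6 = 3.5 + 2.5 = 6 dBV. ✓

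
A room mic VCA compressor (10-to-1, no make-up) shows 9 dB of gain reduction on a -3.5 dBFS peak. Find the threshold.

-13.5 dBFS

Input is 10 dB above T (since output overshoot × R = input overshoot: (-12.5 − T)·10 = -3.5 − T gives T = -13.5 dBFS).
Check: -13.5 + (-3.5 − (-13.5))/10 = -13.5 + 1 = -12.5 dBFS. ✓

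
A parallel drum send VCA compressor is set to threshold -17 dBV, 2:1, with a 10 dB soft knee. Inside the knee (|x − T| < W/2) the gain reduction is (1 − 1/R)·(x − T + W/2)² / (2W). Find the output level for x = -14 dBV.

x − T + W/2 = -14 − (-17) + 5 = 8.
GR = (1 − 1/2) × 8² / 20 = 0.5 × 64 / 20 = 1.6 dB.
Output = -14 − 1.6 = -15.6 dBV.

-15.6 dBV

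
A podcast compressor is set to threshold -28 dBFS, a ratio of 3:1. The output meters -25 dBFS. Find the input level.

-19 dBFS

That's 3 dB above the -28 dBFS threshold.
Before 3:1 compression the overshoot was 3 × 3 = 9 dB, so input = -28 + 9 = -19 dBFS.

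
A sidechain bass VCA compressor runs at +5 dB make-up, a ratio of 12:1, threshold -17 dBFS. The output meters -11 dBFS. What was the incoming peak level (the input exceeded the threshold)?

Stripping the +5 dB make-up gives -16 dBFS at the gain stage.
The compressed level sits -16 − (-17) = 1 dB over threshold.
Before 12:1 compression the overshoot was 1 × 12 = 12 dB, so input = -17 + 12 = -5 dBFS.

-5 dBFS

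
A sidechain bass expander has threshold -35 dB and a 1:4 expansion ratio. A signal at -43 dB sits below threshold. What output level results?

-67 dB

The input is 8 dB below the -35 dB threshold.
A 1:4 expander multiplies undershoot by 4: 8 × 4 = 32 dB below threshold.
Output = -35 − 32 = -67 dB.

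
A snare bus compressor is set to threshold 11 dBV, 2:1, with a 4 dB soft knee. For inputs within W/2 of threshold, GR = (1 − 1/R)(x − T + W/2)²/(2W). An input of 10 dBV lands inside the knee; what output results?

9.9375 dBV

x − T + W/2 = 10 − 11 + 2 = 1.
GR = (1 − 1/2) × 1² / 8 = 0.5 × 1 / 8 = 0.0625 dB.
Output = 10 − 0.0625 = 9.9375 dBV.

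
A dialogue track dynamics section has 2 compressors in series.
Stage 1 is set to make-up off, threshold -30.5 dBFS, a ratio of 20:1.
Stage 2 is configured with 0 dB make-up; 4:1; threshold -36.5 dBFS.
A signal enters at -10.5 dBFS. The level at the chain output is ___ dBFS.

Stage 1: -10.5 dBFS is 20 dB over -30.5 dBFS; at 20:1 that becomes 1 dB over, giving -29.5 dBFS.
Stage 2: 7 dB above -36.5 dBFS, reduced 4:1 to 1.75 dB above → -34.75 dBFS.

-34.75 dBFS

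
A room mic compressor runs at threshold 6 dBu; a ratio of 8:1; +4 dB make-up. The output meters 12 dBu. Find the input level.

22 dBu

Stripping the +4 dB make-up gives 8 dBu at the gain stage.
That's 2 dB above the 6 dBu threshold.
Undo the ratio: input overshoot = 2 × 8 = 16 dB, giving input = 22 dBu.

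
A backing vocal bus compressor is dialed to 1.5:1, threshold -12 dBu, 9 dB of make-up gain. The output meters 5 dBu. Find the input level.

0 dBu

Remove make-up: 5 − 9 = -4 dBu.
Post-compression overshoot = -4 − (-12) = 8 dB.
Undo the ratio: input overshoot = 8 × 1.5 = 12 dB, giving input = 0 dBu.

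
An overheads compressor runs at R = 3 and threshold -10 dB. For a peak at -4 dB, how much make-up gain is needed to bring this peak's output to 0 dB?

The peak compresses to -10 + 6/3 = -8 dB.
To reach 0 dB requires 0 − (-8) = 8 dB of make-up.

8 dB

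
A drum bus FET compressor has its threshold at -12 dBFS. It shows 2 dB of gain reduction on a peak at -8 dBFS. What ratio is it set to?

Input overshoot = -8 − (-12) = 4 dB.
Output overshoot = 4 − 2 = 2 dB.
Ratio = input overshoot / output overshoot = 4 / 2 = 2.

2:1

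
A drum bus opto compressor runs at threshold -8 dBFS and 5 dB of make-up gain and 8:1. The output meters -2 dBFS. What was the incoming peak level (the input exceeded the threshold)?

Remove make-up: -2 − 5 = -7 dBFS.
That's 1 dB above the -8 dBFS threshold.
Input overshoot = R × output overshoot = 8 dB → input = -8 + 8 = 0 dBFS.

0 dBFS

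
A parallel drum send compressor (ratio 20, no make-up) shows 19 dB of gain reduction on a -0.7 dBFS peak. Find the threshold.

Gain reduction = -0.7 − (-19.7) = 19 dB; output overshoot = GR / (R − 1) = 19 / 19 = 1 dB.
Threshold = output − output overshoot = -19.7 − 1 = -20.7 dBFS.

-20.7 dBFS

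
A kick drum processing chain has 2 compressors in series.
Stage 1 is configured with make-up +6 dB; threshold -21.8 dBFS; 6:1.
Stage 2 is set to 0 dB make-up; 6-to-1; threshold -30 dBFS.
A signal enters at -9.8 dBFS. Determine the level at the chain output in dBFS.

Stage 1: -9.8 dBFS is 12 dB over -21.8 dBFS; at 6:1 that becomes 2 dB over, giving -19.8 dBFS; +6 dB make-up → -13.8 dBFS.
Stage 2: 16.2 dB above -30 dBFS, reduced 6:1 to 2.7 dB above → -27.3 dBFS.

-27.3 dBFS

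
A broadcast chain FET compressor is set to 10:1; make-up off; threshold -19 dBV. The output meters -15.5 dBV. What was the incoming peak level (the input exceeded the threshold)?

The compressed level sits -15.5 − (-19) = 3.5 dB over threshold.
Input overshoot = R × output overshoot = 35 dB → input = -19 + 35 = 16 dBV.

16 dBV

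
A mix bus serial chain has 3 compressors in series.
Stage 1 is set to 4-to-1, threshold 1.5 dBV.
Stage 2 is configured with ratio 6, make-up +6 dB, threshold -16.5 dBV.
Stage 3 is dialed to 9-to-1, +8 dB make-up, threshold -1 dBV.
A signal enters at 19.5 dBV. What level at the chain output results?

Stage 1: 19.5 dBV is 18 dB over 1.5 dBV; at 4:1 that becomes 4.5 dB over, giving 6 dBV.
Stage 2: 6 dBV is 22.5 dB over -16.5 dBV; at 6:1 that becomes 3.75 dB over, giving -12.75 dBV; +6 dB make-up → -6.75 dBV.
Stage 3: -6.75 dBV is at or below the -1 dBV threshold — no compression; make-up brings it to 1.25 dBV.

1.25 dBV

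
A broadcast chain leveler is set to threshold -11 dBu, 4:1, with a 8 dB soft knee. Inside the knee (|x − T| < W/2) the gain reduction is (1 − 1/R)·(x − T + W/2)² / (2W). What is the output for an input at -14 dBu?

x − T + W/2 = -14 − (-11) + 4 = 1.
GR = (1 − 1/4) × 1² / 16 = 0.75 × 1 / 16 = 0.046875 dB.
Output = -14 − 0.046875 = -14.046875 dBu.

-14.046875 dBu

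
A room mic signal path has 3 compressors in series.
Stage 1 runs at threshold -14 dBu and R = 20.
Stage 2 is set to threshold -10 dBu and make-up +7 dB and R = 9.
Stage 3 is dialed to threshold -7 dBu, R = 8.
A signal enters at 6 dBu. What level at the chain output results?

-6.875 dBu

Stage 1: 6 dBu is 20 dB over -14 dBu; at 20:1 that becomes 1 dB over, giving -13 dBu.
Stage 2: -13 dBu ≤ -10 dBu, so stage 2 doesn't engage; make-up brings it to -6 dBu.
Stage 3: overshoot 1 dB → 1/8 = 0.125 dB → -6.875 dBu.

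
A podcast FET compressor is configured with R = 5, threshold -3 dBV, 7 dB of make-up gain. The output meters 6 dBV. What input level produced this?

Remove make-up: 6 − 7 = -1 dBV.
That's 2 dB above the -3 dBV threshold.
Undo the ratio: input overshoot = 2 × 5 = 10 dB, giving input = 7 dBV.

7 dBV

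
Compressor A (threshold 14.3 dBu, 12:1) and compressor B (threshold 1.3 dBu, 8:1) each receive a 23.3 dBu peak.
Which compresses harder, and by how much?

B, by 11 dB

A: overshoot 9 dB → output overshoot 0.75 dB → GR 8.25 dB.
B: overshoot 22 dB → output overshoot 2.75 dB → GR 19.25 dB.
Difference: 11 dB in favour of B.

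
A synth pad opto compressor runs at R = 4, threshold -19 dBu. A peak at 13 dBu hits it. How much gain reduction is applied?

24 dB

Overshoot = 13 − (-19) = 32 dB.
At 4:1, output sits 32/4 = 8 dB above threshold.
Gain reduction = 32 − 8 = 24 dB.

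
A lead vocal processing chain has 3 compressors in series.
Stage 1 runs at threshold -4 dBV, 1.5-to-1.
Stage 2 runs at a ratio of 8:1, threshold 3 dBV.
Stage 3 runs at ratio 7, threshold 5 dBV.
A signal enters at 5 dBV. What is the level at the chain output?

2 dBV

Stage 1: 9 dB above -4 dBV, reduced 1.5:1 to 6 dB above → 2 dBV.
Stage 2: 2 dBV is at or below the 3 dBV threshold — no compression; output 2 dBV.
Stage 3: 2 dBV is at or below the 5 dBV threshold — no compression; output 2 dBV.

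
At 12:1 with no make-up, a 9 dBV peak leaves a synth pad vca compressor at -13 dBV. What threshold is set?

Gain reduction = 9 − (-13) = 22 dB; output overshoot = GR / (R − 1) = 22 / 11 = 2 dB.
Threshold = output − output overshoot = -13 − 2 = -15 dBV.

-15 dBV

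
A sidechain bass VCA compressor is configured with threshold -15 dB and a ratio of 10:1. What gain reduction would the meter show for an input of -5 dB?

9 dB

The signal is 10 dB above threshold.
A 10:1 ratio leaves 1 dB of that excess.
Gain reduction = 10 − 1 = 9 dB.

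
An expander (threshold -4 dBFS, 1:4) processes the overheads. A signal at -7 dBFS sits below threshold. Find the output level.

-16 dBFS

Undershoot = (-4) − (-7) = 3 dB.
At 1:4, that expands to 12 dB under threshold.
Output = -4 − 12 = -16 dBFS.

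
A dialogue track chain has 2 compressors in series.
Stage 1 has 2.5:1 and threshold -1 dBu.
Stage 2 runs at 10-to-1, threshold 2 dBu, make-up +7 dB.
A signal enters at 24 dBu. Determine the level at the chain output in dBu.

Stage 1: 24 dBu is 25 dB over -1 dBu; at 2.5:1 that becomes 10 dB over, giving 9 dBu.
Stage 2: overshoot 7 dB → 7/10 = 0.7 dB → 2.7 dBu; +7 dB make-up → 9.7 dBu.

9.7 dBu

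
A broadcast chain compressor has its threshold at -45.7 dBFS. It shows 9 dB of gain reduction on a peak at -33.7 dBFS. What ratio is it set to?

4:1

Input overshoot = -33.7 − (-45.7) = 12 dB.
Output overshoot = 12 − 9 = 3 dB.
Ratio = input overshoot / output overshoot = 12 / 3 = 4.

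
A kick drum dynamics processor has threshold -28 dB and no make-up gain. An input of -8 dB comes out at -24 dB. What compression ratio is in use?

5:1

Input overshoot = -8 − (-28) = 20 dB; output overshoot = -24 − (-28) = 4 dB.
Ratio = 20 / 4 = 5.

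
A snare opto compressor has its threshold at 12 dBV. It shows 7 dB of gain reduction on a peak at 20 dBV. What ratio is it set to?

8:1

Input overshoot = 20 − 12 = 8 dB.
Output overshoot = 8 − 7 = 1 dB.
Ratio = input overshoot / output overshoot = 8 / 1 = 8.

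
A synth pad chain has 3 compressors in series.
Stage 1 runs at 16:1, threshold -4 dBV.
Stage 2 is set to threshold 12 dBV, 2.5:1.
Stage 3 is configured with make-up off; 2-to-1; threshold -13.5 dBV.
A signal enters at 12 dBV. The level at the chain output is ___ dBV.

Stage 1: 16 dB above -4 dBV, reduced 16:1 to 1 dB above → -3 dBV.
Stage 2: -3 dBV ≤ 12 dBV, so stage 2 doesn't engage; output -3 dBV.
Stage 3: overshoot 10.5 dB → 10.5/2 = 5.25 dB → -8.25 dBV.

-8.25 dBV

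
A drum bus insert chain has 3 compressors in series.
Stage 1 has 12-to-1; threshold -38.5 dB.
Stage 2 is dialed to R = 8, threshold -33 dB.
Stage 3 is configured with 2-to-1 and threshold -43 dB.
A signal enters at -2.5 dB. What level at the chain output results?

-39.25 dB

Stage 1: -2.5 dB is 36 dB over -38.5 dB; at 12:1 that becomes 3 dB over, giving -35.5 dB.
Stage 2: -35.5 dB is at or below the -33 dB threshold — no compression; output -35.5 dB.
Stage 3: 7.5 dB above -43 dB, reduced 2:1 to 3.75 dB above → -39.25 dB.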